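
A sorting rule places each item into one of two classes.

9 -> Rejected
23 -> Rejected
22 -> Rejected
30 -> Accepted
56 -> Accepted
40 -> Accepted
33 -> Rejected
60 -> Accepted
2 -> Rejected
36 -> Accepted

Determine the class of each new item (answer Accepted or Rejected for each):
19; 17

All 'Accepted' examples share one property — even AND at least 23 — and every 'Rejected' example lacks it.
19: 19 is odd, 19 < 23, does not satisfy this → Rejected. 17: 17 is odd, 17 < 23, does not satisfy this → Rejected.

Rejected, Rejected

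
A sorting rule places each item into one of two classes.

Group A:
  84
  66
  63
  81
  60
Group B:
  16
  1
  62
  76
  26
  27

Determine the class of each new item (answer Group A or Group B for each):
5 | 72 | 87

The common property of the 'Group A' items is: multiple of 3 AND at least 60. No 'Group B' item has it.

Group B, Group A, Group A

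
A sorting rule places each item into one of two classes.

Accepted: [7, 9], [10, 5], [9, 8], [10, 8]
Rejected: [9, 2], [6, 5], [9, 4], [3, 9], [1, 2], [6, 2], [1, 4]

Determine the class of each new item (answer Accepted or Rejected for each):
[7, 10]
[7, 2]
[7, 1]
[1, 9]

'Accepted' ⟺ sum ≥ 15.
[7, 10]: 7+10 = 17 — meets the rule, so Accepted. [7, 2]: 7+2 = 9 — doesn't qualify, so Rejected. [7, 1]: 7+1 = 8 — doesn't qualify, so Rejected. [1, 9]: 1+9 = 10 — doesn't qualify, so Rejected.

Accepted, Rejected, Rejected, Rejected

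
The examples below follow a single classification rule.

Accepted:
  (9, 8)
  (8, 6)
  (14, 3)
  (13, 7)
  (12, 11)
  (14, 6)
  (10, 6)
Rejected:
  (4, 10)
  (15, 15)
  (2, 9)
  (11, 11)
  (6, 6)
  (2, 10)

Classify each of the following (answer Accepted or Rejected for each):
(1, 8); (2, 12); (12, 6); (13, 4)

Comparing the two groups points to one rule — first > second.
(1, 8) → 1 < 8 → Rejected.
(2, 12) → 2 < 12 → Rejected.
(12, 6) → 12 > 6 → Accepted.
(13, 4) → 13 > 4 → Accepted.

Rejected, Rejected, Accepted, Accepted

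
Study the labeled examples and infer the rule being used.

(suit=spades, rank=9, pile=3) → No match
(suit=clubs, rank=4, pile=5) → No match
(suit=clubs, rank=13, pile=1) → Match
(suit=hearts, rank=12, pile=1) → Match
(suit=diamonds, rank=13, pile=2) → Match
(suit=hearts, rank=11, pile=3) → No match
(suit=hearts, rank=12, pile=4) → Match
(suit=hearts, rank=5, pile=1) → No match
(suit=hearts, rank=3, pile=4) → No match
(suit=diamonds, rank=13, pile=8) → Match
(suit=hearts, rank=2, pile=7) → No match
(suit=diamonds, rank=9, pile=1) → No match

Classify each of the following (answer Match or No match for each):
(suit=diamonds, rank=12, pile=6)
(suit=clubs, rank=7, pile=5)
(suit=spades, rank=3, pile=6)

The rule appears to be: rank ≥ 12.
(suit=diamonds, rank=12, pile=6): Match (rank = 12). (suit=clubs, rank=7, pile=5): No match (rank = 7). (suit=spades, rank=3, pile=6): No match (rank = 3).

Match, No match, No match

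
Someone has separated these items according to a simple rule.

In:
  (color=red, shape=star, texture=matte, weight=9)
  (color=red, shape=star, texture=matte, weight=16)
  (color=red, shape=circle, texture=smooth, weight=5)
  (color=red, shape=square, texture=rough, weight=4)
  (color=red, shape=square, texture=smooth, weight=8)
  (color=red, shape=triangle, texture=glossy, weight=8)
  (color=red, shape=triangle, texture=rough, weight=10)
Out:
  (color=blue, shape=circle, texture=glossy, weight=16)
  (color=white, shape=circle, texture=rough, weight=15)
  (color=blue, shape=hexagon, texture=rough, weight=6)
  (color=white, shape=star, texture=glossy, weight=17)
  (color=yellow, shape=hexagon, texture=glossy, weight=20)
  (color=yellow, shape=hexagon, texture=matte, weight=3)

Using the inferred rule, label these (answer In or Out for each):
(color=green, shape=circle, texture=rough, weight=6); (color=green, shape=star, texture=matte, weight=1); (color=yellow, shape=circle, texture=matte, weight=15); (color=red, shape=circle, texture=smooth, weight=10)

The common property of the 'In' items is: color is red. No 'Out' item has it.

Out, Out, Out, In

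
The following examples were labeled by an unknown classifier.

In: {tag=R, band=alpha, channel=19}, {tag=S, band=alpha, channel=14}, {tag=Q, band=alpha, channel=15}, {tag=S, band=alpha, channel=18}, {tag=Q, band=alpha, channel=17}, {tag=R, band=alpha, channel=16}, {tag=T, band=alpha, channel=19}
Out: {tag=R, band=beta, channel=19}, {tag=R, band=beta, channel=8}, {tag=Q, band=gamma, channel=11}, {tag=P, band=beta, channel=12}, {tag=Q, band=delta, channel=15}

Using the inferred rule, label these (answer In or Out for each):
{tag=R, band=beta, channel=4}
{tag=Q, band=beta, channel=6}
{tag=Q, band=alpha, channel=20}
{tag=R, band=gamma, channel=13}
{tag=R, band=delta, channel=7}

The simplest hypothesis consistent with all the labels is: band is alpha.

Out, Out, In, Out, Out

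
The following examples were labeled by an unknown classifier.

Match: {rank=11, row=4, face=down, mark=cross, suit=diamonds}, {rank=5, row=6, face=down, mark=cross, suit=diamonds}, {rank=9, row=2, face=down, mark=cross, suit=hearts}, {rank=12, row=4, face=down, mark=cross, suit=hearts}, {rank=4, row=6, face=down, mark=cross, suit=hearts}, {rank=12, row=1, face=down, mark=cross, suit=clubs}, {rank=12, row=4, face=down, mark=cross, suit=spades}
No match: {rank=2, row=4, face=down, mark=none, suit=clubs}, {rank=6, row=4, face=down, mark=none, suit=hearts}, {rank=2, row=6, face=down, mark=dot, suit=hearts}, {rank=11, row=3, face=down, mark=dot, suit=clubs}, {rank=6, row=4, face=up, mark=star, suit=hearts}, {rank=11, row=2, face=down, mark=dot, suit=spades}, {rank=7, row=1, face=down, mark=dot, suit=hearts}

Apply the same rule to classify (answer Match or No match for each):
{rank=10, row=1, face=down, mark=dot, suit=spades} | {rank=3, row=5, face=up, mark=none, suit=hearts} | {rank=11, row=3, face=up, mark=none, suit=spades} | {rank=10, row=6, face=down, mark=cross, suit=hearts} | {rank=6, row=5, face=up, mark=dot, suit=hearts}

No match, No match, No match, Match, No match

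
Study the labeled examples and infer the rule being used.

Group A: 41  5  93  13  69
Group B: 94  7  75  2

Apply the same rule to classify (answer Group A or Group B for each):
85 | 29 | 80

The distinguishing property — ≡ 1 (mod 4) — holds for all the 'Group A' cases and none of the 'Group B' cases.
85: Group A (85 mod 4 = 1).
29: Group A (29 mod 4 = 1).
80: Group B (80 mod 4 = 0).

Group A, Group A, Group B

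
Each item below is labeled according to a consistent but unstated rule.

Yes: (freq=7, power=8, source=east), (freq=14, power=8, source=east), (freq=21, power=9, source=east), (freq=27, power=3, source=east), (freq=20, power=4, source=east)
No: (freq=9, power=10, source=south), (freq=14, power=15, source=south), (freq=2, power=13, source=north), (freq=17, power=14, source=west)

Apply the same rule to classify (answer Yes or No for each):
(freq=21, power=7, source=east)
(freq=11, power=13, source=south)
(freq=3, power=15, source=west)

The pattern is that an item is 'Yes' exactly when: source is east.
(freq=21, power=7, source=east) → source is east → Yes. (freq=11, power=13, source=south) → source is south → No. (freq=3, power=15, source=west) → source is west → No.

Yes, No, No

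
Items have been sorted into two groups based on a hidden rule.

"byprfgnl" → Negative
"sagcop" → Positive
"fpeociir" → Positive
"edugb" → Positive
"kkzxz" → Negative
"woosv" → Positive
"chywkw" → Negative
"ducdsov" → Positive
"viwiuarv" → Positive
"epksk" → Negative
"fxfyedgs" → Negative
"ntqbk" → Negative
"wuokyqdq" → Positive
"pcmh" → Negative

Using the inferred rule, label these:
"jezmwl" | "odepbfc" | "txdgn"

One predicate separates the groups cleanly: has ≥ 2 vowels.
Negative: "jezmwl", since 1 vowel. Positive: "odepbfc", since 2 vowels. Negative: "txdgn", since 0 vowels.

Negative, Positive, Negative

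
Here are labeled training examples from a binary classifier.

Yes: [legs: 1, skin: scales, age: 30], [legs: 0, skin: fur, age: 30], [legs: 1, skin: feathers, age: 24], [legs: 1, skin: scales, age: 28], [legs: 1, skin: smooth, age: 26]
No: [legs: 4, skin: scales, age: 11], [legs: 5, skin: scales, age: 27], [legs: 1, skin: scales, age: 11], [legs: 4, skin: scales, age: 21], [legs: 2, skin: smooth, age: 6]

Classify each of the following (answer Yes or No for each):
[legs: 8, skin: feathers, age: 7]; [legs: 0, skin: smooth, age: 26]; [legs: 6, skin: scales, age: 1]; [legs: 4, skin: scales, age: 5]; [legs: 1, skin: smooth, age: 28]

One predicate separates the groups cleanly: age ≥ 21 AND legs ≤ 1.

No, Yes, No, No, Yes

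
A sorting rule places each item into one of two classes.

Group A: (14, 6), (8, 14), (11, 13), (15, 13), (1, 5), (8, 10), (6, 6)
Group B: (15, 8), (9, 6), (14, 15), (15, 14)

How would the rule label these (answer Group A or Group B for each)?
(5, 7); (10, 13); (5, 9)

Looking at the examples, the only property every 'Group A' case has and every 'Group B' case lacks is: sum is even.

Group A, Group B, Group A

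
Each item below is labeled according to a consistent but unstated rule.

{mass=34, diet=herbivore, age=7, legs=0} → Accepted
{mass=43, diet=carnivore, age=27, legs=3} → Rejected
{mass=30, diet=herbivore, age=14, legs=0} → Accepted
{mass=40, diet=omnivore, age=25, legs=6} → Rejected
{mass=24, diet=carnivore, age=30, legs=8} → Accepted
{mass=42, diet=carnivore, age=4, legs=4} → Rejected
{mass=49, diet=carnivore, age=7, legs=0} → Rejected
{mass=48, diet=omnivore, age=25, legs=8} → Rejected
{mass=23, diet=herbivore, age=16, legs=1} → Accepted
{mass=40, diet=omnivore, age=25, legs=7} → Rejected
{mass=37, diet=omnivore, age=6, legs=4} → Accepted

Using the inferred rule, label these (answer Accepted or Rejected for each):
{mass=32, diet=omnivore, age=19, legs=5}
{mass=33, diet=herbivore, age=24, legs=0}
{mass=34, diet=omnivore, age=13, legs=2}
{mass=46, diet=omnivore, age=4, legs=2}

The simplest hypothesis consistent with all the labels is: mass ≤ 37.
{mass=32, diet=omnivore, age=19, legs=5} — mass = 32, hence Accepted. {mass=33, diet=herbivore, age=24, legs=0} — mass = 33, hence Accepted. {mass=34, diet=omnivore, age=13, legs=2} — mass = 34, hence Accepted. {mass=46, diet=omnivore, age=4, legs=2} — mass = 46, hence Rejected.

Accepted, Accepted, Accepted, Rejected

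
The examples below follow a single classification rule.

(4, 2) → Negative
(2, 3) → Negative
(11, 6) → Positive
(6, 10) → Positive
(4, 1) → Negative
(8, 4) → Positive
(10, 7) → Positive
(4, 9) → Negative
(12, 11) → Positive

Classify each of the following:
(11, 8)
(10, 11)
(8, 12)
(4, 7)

The common property of the 'Positive' items is: first ≥ 6. No 'Negative' item has it.
(11, 8): first 11, qualifies → Positive.
(10, 11): first 10, qualifies → Positive.
(8, 12): first 8, qualifies → Positive.
(4, 7): first 4, doesn't qualify → Negative.

Positive, Positive, Positive, Negative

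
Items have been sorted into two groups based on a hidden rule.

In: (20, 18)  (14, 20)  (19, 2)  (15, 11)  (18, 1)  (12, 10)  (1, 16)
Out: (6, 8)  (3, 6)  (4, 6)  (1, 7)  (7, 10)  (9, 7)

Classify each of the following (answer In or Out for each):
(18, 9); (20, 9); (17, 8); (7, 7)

In, In, In, Out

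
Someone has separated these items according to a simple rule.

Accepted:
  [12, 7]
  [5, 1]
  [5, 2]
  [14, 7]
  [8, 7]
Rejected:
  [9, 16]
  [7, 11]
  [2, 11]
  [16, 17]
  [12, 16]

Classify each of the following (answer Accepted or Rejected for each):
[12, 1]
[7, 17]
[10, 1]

Accepted, Rejected, Accepted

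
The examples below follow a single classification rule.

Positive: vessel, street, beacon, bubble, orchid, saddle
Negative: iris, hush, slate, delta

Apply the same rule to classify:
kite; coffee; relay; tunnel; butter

Negative, Positive, Negative, Positive, Positive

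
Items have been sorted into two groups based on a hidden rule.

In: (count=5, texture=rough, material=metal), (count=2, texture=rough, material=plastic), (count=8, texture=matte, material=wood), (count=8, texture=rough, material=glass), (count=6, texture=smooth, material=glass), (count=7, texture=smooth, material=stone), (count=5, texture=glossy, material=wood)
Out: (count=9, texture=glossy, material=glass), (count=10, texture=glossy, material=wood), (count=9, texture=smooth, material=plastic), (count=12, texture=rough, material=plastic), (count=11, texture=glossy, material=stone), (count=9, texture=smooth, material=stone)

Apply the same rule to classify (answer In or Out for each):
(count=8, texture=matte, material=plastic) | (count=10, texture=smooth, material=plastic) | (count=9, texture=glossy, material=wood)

In, Out, Out

Every 'In' example satisfies: count ≤ 8. None of the 'Out' examples do.
In: (count=8, texture=matte, material=plastic), since count = 8.
Out: (count=10, texture=smooth, material=plastic), since count = 10.
Out: (count=9, texture=glossy, material=wood), since count = 9.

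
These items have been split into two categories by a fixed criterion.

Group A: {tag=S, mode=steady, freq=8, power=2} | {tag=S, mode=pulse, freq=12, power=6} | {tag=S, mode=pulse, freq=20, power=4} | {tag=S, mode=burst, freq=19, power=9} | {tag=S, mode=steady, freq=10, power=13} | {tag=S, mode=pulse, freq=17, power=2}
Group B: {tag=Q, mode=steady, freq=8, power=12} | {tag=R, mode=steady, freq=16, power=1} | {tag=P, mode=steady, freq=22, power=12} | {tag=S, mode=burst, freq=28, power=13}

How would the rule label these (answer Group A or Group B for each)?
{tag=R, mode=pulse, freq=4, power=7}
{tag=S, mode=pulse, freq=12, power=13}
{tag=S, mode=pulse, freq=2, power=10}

The common property of the 'Group A' items is: tag is S AND freq ≤ 20. No 'Group B' item has it.
Group B: {tag=R, mode=pulse, freq=4, power=7}, since tag is R, freq = 4.
Group A: {tag=S, mode=pulse, freq=12, power=13}, since tag is S, freq = 12.
Group A: {tag=S, mode=pulse, freq=2, power=10}, since tag is S, freq = 2.

Group B, Group A, Group A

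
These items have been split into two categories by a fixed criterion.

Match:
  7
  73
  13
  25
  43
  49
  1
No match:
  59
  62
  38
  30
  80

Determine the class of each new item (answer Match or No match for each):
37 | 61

The distinguishing property — ≡ 1 (mod 3) — holds for all the 'Match' cases and none of the 'No match' cases.
37: 37 mod 3 = 1, qualifies → Match. 61: 61 mod 3 = 1, qualifies → Match.

Match, Match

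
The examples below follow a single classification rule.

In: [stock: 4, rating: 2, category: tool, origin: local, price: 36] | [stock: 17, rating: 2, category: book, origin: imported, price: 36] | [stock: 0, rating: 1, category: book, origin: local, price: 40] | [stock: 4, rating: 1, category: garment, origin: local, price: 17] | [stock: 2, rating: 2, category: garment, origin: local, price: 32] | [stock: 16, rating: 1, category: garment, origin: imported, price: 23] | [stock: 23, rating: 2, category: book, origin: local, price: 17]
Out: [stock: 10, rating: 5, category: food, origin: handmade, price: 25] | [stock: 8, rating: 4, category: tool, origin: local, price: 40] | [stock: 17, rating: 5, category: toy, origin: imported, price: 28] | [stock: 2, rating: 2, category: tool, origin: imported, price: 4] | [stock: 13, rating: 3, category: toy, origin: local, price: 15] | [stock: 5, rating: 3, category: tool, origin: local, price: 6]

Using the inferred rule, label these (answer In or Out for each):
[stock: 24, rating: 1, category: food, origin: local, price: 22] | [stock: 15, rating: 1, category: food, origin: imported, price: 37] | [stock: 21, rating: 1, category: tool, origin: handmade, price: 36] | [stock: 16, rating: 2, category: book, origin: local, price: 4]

In, In, In, Out

All 'In' examples share one property — rating ≤ 2 AND price ≥ 6 — and every 'Out' example lacks it.
[stock: 24, rating: 1, category: food, origin: local, price: 22]: rating = 1, price = 22, fits → In. [stock: 15, rating: 1, category: food, origin: imported, price: 37]: rating = 1, price = 37, fits → In. [stock: 21, rating: 1, category: tool, origin: handmade, price: 36]: rating = 1, price = 36, fits → In. [stock: 16, rating: 2, category: book, origin: local, price: 4]: rating = 2, price = 4, doesn't qualify → Out.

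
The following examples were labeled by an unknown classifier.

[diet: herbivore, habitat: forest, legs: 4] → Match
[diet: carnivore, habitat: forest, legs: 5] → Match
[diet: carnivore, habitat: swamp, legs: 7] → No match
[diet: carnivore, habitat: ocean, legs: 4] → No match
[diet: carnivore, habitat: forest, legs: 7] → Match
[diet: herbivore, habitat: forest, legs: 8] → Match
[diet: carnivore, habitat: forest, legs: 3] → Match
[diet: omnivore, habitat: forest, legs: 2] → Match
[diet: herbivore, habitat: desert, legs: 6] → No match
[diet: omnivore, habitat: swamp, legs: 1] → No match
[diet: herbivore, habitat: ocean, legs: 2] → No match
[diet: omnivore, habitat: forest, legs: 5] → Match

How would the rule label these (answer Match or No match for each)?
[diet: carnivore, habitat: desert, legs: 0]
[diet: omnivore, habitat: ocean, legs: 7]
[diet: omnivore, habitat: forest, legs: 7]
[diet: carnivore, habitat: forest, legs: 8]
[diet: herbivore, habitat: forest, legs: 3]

Checking candidate rules against both groups, what survives is: habitat is forest.
[diet: carnivore, habitat: desert, legs: 0] → habitat is desert → No match. [diet: omnivore, habitat: ocean, legs: 7] → habitat is ocean → No match. [diet: omnivore, habitat: forest, legs: 7] → habitat is forest → Match. [diet: carnivore, habitat: forest, legs: 8] → habitat is forest → Match. [diet: herbivore, habitat: forest, legs: 3] → habitat is forest → Match.

No match, No match, Match, Match, Match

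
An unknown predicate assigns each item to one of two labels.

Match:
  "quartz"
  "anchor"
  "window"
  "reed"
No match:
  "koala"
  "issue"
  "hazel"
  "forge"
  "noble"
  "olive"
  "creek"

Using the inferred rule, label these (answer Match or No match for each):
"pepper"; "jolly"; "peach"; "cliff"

'Match' ⟺ even length.
"pepper" → length 6 → Match. "jolly" → length 5 → No match. "peach" → length 5 → No match. "cliff" → length 5 → No match.

Match, No match, No match, No match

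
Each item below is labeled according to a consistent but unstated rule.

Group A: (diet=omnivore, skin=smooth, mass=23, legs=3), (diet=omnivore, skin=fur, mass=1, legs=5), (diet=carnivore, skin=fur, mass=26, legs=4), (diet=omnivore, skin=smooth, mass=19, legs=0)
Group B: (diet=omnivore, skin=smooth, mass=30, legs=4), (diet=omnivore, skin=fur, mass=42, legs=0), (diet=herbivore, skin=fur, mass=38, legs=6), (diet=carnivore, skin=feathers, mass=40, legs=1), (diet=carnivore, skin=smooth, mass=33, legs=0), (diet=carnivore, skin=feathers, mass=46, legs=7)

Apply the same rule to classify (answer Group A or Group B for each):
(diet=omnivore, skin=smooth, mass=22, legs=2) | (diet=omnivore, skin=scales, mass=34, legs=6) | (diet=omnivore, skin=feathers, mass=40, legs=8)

The common property of the 'Group A' items is: mass ≤ 26. No 'Group B' item has it.
(diet=omnivore, skin=smooth, mass=22, legs=2): mass = 22, meets the rule → Group A. (diet=omnivore, skin=scales, mass=34, legs=6): mass = 34, fails the rule → Group B. (diet=omnivore, skin=feathers, mass=40, legs=8): mass = 40, fails the rule → Group B.

Group A, Group B, Group B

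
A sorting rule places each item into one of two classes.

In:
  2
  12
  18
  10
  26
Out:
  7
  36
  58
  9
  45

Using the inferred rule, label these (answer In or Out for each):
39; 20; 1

The simplest hypothesis consistent with all the labels is: even AND at most 26.
Out: 39, since 39 is odd, 39 > 26. In: 20, since 20 is even, 20 ≤ 26. Out: 1, since 1 is odd, 1 ≤ 26.

Out, In, Out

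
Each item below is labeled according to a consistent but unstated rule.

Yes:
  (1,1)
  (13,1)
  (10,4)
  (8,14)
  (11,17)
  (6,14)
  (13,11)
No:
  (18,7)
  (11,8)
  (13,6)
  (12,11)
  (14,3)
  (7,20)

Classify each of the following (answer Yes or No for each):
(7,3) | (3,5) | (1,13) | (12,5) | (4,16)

The simplest hypothesis consistent with all the labels is: sum is even.
(7,3) — 7+3 = 10, hence Yes. (3,5) — 3+5 = 8, hence Yes. (1,13) — 1+13 = 14, hence Yes. (12,5) — 12+5 = 17, hence No. (4,16) — 4+16 = 20, hence Yes.

Yes, Yes, Yes, No, Yes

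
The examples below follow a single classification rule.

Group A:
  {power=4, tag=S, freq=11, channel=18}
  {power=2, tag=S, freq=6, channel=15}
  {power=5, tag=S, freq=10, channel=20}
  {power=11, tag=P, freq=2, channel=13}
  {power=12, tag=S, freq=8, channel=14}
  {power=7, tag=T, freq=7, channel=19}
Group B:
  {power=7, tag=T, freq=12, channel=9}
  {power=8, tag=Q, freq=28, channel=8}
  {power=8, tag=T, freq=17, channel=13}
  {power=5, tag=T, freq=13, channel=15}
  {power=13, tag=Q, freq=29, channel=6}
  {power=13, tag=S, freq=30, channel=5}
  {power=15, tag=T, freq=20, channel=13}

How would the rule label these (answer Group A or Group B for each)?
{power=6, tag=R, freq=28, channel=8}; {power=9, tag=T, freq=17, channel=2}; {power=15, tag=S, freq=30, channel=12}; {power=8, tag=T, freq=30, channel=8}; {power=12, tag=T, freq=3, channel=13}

All 'Group A' examples share one property — freq ≤ 11 — and every 'Group B' example lacks it.
{power=6, tag=R, freq=28, channel=8}: Group B (freq = 28).
{power=9, tag=T, freq=17, channel=2}: Group B (freq = 17).
{power=15, tag=S, freq=30, channel=12}: Group B (freq = 30).
{power=8, tag=T, freq=30, channel=8}: Group B (freq = 30).
{power=12, tag=T, freq=3, channel=13}: Group A (freq = 3).

Group B, Group B, Group B, Group B, Group A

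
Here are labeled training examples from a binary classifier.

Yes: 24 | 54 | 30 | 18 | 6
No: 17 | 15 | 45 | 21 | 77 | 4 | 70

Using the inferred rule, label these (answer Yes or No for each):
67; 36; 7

No, Yes, No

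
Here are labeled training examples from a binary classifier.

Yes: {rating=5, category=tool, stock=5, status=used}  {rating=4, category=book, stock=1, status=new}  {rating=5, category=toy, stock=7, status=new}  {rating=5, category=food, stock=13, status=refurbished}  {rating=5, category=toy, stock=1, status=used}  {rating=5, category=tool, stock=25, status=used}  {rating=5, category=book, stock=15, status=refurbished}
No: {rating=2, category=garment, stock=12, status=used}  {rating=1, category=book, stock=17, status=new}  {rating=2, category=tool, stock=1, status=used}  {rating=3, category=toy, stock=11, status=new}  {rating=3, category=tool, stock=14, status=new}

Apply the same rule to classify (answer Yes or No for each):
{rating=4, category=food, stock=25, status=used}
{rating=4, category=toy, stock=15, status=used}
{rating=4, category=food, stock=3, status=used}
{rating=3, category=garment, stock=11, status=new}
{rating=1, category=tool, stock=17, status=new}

Yes, Yes, Yes, No, No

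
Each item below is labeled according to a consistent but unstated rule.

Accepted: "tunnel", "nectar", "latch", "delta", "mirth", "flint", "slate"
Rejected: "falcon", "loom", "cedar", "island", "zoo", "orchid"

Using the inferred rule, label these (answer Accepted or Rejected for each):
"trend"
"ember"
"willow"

The rule appears to be: contains 't'.
Accepted: "trend", since has 't'.
Rejected: "ember", since no 't'.
Rejected: "willow", since no 't'.

Accepted, Rejected, Rejected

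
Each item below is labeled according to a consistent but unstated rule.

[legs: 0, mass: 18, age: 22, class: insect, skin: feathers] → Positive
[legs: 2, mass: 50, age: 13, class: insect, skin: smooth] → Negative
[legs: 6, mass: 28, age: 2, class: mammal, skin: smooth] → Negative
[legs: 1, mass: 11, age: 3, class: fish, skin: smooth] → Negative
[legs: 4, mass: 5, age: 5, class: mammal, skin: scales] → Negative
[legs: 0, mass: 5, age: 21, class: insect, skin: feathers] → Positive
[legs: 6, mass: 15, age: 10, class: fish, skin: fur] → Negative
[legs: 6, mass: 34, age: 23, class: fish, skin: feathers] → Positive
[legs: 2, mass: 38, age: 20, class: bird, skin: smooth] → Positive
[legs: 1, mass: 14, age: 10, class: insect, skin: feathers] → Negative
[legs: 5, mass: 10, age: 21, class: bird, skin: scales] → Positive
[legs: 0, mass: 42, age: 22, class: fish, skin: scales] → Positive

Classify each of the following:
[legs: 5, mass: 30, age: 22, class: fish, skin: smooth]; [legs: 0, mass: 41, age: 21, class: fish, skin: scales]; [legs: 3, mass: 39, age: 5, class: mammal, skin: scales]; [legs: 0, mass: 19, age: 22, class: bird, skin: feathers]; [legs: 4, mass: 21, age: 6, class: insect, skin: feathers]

The simplest hypothesis consistent with all the labels is: age ≥ 20.

Positive, Positive, Negative, Positive, Negative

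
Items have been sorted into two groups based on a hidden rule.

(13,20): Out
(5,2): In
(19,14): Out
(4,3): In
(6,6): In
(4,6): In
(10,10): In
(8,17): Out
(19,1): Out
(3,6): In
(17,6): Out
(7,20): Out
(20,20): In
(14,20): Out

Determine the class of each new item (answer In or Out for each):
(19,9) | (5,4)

Out, In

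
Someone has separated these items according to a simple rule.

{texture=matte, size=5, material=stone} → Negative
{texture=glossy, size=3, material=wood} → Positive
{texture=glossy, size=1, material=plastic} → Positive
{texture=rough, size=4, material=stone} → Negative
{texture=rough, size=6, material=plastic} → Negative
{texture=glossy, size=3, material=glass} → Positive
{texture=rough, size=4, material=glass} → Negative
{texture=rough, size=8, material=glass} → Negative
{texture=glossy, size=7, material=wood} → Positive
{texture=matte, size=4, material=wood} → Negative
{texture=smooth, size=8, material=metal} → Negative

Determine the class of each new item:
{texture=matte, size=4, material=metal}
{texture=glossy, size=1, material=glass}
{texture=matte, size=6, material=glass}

Negative, Positive, Negative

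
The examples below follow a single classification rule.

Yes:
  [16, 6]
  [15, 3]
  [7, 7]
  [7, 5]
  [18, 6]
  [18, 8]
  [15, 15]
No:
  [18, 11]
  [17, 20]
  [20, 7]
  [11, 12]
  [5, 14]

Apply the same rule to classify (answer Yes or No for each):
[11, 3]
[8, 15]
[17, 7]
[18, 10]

Yes, No, Yes, Yes

The classifier is using: sum is even.
[11, 3] — 11+3 = 14, hence Yes. [8, 15] — 8+15 = 23, hence No. [17, 7] — 17+7 = 24, hence Yes. [18, 10] — 18+10 = 28, hence Yes.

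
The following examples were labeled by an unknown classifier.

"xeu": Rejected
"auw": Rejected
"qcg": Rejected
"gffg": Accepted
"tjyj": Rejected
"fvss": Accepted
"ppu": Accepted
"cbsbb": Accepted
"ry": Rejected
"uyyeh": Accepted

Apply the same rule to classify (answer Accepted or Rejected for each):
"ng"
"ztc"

The simplest hypothesis consistent with all the labels is: has a double letter.

Rejected, Rejected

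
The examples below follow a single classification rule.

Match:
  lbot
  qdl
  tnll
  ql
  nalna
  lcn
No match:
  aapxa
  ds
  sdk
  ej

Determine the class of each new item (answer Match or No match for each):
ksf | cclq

Comparing the two groups points to one rule — contains 'l'.
ksf: no 'l' — does not pass, so No match. cclq: has 'l' — checks out, so Match.

No match, Match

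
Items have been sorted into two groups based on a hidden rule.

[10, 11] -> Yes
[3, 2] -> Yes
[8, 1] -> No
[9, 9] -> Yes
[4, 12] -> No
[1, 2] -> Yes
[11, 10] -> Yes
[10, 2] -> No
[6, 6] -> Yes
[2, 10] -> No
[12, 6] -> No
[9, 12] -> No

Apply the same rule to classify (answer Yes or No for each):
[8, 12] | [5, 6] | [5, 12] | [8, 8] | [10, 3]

No, Yes, No, Yes, No

One predicate separates the groups cleanly: |first − second| ≤ 1.
[8, 12] → |8−12| = 4 → No.
[5, 6] → |5−6| = 1 → Yes.
[5, 12] → |5−12| = 7 → No.
[8, 8] → |8−8| = 0 → Yes.
[10, 3] → |10−3| = 7 → No.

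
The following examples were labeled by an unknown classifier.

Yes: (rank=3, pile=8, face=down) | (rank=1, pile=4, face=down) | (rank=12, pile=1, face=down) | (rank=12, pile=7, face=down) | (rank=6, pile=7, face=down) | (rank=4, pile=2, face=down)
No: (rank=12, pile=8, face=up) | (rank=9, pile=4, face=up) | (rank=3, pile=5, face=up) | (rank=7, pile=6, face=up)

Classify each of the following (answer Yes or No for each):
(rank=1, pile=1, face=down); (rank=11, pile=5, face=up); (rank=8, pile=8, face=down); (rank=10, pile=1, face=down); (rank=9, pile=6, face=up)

Rule: face is down. This holds for each 'Yes' example and fails for each 'No' one.

Yes, No, Yes, Yes, No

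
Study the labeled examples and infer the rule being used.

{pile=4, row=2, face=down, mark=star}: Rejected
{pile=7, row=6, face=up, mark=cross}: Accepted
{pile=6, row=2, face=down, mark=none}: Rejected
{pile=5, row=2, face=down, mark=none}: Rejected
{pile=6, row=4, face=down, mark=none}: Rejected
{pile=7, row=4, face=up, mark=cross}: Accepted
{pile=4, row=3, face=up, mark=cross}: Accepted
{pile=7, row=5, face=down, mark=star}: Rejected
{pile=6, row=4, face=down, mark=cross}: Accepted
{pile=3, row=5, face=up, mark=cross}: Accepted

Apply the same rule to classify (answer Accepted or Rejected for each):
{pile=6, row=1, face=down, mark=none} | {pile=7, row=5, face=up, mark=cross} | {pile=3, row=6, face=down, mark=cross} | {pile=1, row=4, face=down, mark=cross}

Looking at the examples, the only property every 'Accepted' case has and every 'Rejected' case lacks is: mark is cross.
{pile=6, row=1, face=down, mark=none}: Rejected (mark is none).
{pile=7, row=5, face=up, mark=cross}: Accepted (mark is cross).
{pile=3, row=6, face=down, mark=cross}: Accepted (mark is cross).
{pile=1, row=4, face=down, mark=cross}: Accepted (mark is cross).

Rejected, Accepted, Accepted, Accepted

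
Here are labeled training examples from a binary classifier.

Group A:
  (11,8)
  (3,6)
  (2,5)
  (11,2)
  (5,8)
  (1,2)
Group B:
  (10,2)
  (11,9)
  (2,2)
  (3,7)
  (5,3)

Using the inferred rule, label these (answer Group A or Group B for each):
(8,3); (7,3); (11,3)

Group A, Group B, Group B

The simplest hypothesis consistent with all the labels is: sum is odd.
(8,3) → 8+3 = 11 → Group A.
(7,3) → 7+3 = 10 → Group B.
(11,3) → 11+3 = 14 → Group B.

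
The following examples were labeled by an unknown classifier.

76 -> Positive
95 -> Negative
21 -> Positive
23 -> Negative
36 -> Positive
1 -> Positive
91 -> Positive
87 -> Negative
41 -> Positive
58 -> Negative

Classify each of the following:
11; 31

Positive, Positive

One predicate separates the groups cleanly: ≡ 1 (mod 5).
11: 11 mod 5 = 1 — passes, so Positive. 31: 31 mod 5 = 1 — passes, so Positive.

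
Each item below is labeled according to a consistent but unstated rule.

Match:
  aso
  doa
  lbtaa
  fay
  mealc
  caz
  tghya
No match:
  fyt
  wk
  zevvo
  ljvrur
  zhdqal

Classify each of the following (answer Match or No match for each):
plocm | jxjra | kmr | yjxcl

No match, Match, No match, No match

The common property of the 'Match' items is: odd length AND contains 'a'. No 'No match' item has it.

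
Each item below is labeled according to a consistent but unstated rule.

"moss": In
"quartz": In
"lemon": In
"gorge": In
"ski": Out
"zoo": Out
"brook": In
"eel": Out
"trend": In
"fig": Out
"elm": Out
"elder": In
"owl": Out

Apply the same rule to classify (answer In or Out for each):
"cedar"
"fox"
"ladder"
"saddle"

In, Out, In, In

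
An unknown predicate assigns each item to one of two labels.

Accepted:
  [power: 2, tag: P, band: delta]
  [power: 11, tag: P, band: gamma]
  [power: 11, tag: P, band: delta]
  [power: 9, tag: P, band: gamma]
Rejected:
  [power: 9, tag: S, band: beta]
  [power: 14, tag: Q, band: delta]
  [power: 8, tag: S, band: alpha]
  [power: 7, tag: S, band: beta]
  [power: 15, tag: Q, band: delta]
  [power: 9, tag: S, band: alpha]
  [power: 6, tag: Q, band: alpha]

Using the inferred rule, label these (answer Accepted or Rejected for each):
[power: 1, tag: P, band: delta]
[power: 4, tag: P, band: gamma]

Accepted, Accepted

Every 'Accepted' example satisfies: tag is P. None of the 'Rejected' examples do.
[power: 1, tag: P, band: delta] — tag is P, hence Accepted. [power: 4, tag: P, band: gamma] — tag is P, hence Accepted.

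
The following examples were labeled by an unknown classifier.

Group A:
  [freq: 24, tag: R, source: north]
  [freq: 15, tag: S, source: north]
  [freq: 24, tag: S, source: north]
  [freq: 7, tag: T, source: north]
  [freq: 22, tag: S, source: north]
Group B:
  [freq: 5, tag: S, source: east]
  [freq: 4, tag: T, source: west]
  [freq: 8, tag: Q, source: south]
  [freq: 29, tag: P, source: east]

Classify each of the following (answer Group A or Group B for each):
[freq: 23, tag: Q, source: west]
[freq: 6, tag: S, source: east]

Group B, Group B

Rule: source is north. This holds for each 'Group A' example and fails for each 'Group B' one.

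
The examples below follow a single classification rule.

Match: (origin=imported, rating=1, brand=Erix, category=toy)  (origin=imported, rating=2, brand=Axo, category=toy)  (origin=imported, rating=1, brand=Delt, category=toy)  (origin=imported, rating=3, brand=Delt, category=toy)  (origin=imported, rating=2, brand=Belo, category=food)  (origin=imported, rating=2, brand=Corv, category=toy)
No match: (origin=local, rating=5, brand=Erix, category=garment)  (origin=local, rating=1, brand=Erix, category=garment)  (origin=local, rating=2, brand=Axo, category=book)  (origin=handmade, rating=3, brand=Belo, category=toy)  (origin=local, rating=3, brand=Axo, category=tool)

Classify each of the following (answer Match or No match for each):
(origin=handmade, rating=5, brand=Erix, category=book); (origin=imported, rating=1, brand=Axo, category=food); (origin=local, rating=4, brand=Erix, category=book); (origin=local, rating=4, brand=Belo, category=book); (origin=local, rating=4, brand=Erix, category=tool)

No match, Match, No match, No match, No match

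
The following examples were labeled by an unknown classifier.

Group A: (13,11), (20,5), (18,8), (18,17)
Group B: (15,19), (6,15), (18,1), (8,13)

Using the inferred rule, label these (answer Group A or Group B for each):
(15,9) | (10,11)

Group A, Group B

The pattern is that an item is 'Group A' exactly when: first > second AND sum ≥ 21.
(15,9): 15 > 9, 15+9 = 24, meets the rule → Group A.
(10,11): 10 < 11, 10+11 = 21, fails the rule → Group B.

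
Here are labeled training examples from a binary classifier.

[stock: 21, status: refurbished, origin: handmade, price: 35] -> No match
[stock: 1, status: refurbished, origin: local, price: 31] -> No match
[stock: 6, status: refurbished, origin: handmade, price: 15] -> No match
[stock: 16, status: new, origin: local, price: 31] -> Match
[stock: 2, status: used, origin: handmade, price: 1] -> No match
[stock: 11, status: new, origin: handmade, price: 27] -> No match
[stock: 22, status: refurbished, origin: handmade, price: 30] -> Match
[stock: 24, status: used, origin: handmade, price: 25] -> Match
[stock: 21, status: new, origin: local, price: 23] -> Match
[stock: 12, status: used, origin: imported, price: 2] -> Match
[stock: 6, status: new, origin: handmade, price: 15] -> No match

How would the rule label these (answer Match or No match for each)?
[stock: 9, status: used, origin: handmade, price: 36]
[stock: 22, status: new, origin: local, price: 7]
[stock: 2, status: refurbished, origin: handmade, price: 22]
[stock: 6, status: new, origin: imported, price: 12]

Every 'Match' example satisfies: price ≤ 31 AND stock ≥ 12. None of the 'No match' examples do.

No match, Match, No match, No match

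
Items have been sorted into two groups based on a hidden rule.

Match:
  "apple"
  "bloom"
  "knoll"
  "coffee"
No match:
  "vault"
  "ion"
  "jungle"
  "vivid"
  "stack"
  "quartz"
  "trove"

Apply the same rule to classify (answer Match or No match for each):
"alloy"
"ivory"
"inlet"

Match, No match, No match

Rule: has a double letter. This holds for each 'Match' example and fails for each 'No match' one.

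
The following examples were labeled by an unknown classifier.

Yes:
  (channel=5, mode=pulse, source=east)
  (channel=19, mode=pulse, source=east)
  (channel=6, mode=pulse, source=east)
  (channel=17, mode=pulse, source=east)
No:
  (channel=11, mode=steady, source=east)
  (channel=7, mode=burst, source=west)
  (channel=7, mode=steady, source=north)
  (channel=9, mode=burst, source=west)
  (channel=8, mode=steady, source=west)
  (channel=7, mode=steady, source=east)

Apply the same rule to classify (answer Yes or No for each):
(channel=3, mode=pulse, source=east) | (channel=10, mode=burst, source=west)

Yes, No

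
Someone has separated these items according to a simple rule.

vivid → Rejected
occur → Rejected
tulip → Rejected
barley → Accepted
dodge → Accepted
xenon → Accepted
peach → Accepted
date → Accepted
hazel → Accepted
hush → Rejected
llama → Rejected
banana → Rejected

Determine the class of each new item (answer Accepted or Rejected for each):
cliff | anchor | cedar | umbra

Every 'Accepted' example satisfies: contains 'e'. None of the 'Rejected' examples do.

Rejected, Rejected, Accepted, Rejected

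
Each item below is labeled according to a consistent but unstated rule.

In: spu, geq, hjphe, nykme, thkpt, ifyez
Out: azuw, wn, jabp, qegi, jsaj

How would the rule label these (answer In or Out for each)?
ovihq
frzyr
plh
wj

In, In, In, Out

Comparing the two groups points to one rule — odd length.
ovihq: In (length 5). frzyr: In (length 5). plh: In (length 3). wj: Out (length 2).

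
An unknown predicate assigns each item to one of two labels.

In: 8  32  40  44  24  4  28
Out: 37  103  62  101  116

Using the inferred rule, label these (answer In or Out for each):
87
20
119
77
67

The classifier is using: even AND at most 44.

Out, In, Out, Out, Out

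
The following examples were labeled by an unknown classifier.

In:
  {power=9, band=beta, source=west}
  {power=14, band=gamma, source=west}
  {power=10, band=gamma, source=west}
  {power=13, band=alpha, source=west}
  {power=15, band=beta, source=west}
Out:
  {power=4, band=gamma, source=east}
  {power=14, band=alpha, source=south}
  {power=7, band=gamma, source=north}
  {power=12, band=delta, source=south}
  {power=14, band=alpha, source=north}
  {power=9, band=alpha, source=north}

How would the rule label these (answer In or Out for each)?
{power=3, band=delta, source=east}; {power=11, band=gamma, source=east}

'In' ⟺ source is west.
{power=3, band=delta, source=east}: source is east — lacks this property, so Out.
{power=11, band=gamma, source=east}: source is east — lacks this property, so Out.

Out, Out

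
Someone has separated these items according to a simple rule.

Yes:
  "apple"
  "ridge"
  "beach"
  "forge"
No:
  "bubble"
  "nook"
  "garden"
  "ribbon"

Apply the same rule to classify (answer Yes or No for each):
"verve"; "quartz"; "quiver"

Yes, No, No

The pattern is that an item is 'Yes' exactly when: odd length.
"verve" → length 5 → Yes.
"quartz" → length 6 → No.
"quiver" → length 6 → No.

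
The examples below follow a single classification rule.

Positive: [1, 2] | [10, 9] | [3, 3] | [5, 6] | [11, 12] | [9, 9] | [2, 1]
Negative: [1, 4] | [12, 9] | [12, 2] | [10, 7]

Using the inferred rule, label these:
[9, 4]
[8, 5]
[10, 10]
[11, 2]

Negative, Negative, Positive, Negative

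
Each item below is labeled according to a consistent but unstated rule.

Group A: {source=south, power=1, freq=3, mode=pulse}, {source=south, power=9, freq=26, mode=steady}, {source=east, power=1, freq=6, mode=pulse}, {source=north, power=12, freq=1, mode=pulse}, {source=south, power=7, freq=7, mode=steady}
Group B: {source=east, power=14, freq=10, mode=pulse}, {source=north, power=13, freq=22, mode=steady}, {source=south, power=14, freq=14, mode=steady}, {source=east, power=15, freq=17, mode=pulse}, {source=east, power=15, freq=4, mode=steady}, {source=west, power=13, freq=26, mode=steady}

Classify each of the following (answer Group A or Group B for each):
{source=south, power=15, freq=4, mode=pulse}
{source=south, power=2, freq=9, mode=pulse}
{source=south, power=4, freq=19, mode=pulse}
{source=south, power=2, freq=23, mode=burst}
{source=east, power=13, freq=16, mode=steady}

The classifier is using: power ≤ 12.
{source=south, power=15, freq=4, mode=pulse} → power = 15 → Group B.
{source=south, power=2, freq=9, mode=pulse} → power = 2 → Group A.
{source=south, power=4, freq=19, mode=pulse} → power = 4 → Group A.
{source=south, power=2, freq=23, mode=burst} → power = 2 → Group A.
{source=east, power=13, freq=16, mode=steady} → power = 13 → Group B.

Group B, Group A, Group A, Group A, Group B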